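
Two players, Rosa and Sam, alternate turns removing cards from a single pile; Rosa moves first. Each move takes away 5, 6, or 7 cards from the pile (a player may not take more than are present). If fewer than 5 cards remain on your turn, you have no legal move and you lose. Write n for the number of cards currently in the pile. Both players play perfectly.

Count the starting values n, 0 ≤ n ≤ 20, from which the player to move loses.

Work bottom-up. With no move the player to move loses. Otherwise the position is W if at least one move leads to an L position for the opponent, and L if every move leads to a W.
n=0: no move → L
n=1: no move → L
n=2: no move → L
n=3: no move → L
n=4: no move → L
n=5: reaches L-position 0 → W
n=6: reaches L-position 1 → W
n=7: reaches L-position 2 → W
n=8: reaches L-position 3 → W
n=9: reaches L-position 4 → W
n=10: reaches L-position 4 → W
n=11: reaches L-position 4 → W
n=12: only reaches 7(W), 6(W), 5(W), all W → L
n=13: only reaches 8(W), 7(W), 6(W), all W → L
n=14: only reaches 9(W), 8(W), 7(W), all W → L
n=15: only reaches 10(W), 9(W), 8(W), all W → L
n=16: only reaches 11(W), 10(W), 9(W), all W → L
n=17: reaches L-position 12 → W
n=18: reaches L-position 13 → W
n=19: reaches L-position 14 → W
n=20: reaches L-position 15 → W
L entries with 0 ≤ n ≤ 20: n = 0, 1, 2, 3, 4, 12, 13, 14, 15, 16; that makes 10.

10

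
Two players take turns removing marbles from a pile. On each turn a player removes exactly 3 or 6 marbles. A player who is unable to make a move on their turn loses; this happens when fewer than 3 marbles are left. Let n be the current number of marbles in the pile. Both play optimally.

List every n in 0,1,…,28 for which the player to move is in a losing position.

Classify positions by backward induction: terminal positions (no move available) are L. From any other position, the mover wins iff some move reaches an L.
n=0: no move → L
n=1: no move → L
n=2: no move → L
n=3: →0(L), so W
n=4: →1(L), so W
n=5: →2(L), so W
n=6: →0(L), so W
n=7: →1(L), so W
n=8: →2(L), so W
n=9: →6(W), 3(W) — all W, so L
n=10: →7(W), 4(W) — all W, so L
n=11: →8(W), 5(W) — all W, so L
n=12: →9(L), so W
n=13: →10(L), so W
n=14: →11(L), so W
n=15: →9(L), so W
n=16: →10(L), so W
n=17: →11(L), so W
n=18: →15(W), 12(W) — all W, so L
n=19: →16(W), 13(W) — all W, so L
n=20: →17(W), 14(W) — all W, so L
n=21: →18(L), so W
n=22: →19(L), so W
n=23: →20(L), so W
n=24: →18(L), so W
n=25: →19(L), so W
n=26: →20(L), so W
n=27: →24(W), 21(W) — all W, so L
n=28: →25(W), 22(W) — all W, so L
Reading off the rows marked L gives the requested list; there are 11 such values of n.

0, 1, 2, 9, 10, 11, 18, 19, 20, 27, 28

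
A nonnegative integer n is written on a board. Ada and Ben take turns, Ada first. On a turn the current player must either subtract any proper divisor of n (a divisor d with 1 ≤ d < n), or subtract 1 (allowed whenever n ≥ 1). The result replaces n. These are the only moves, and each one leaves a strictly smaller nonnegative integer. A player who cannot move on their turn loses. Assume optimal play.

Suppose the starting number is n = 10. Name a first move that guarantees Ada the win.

Work bottom-up. With no move the player to move loses. Otherwise the position is W if at least one move leads to an L position for the opponent, and L if every move leads to a W.
n=0: no move → L
n=1: can move to 0, which is L ⇒ W
n=2: the only move is to 1(W), a W ⇒ L
n=3: can move to 2, which is L ⇒ W
n=4: can move to 2, which is L ⇒ W
n=5: the only move is to 4(W), a W ⇒ L
n=6: can move to 5, which is L ⇒ W
n=7: the only move is to 6(W), a W ⇒ L
n=8: can move to 7, which is L ⇒ W
n=9: moves to 6(W), 8(W); every one is W ⇒ L
n=10: can move to 5, which is L ⇒ W
From 10, the L positions reachable in one move are: 5, 9. Any move reaching one of these is winning.

Move to 5.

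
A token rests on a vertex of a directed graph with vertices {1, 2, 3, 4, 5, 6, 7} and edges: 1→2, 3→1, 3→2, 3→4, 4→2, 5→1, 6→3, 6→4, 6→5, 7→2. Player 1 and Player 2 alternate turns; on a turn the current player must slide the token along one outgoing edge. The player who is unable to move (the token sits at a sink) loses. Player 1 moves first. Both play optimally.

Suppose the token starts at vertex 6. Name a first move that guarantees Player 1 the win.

Label each position W (a win for the player to move) or L (a loss). A position with no legal move is L; any other position is W exactly when some move reaches an L, and L when every move reaches a W.
Every edge goes from a vertex to one that appears earlier in the order 2, 1, 4, 5, 3, 7, 6, so processing vertices in that order labels each vertex after all of its successors.
2: no outgoing edge → L
1: reaches L-position 2 → W
4: reaches L-position 2 → W
5: only reaches 1(W), which is W → L
3: reaches L-position 2 → W
7: reaches L-position 2 → W
6: reaches L-position 5 → W
From 6, the L positions reachable in one move are: 5.

Move to 5.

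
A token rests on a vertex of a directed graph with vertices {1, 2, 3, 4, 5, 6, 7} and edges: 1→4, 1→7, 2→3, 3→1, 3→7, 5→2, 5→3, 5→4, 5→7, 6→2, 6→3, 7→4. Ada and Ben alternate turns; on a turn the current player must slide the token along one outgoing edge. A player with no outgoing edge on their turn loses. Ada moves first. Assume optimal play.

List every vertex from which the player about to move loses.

Work bottom-up. With no move the player to move loses. Otherwise the position is W if at least one move leads to an L position for the opponent, and L if every move leads to a W.
Every edge goes from a vertex to one that appears earlier in the order 4, 7, 1, 3, 2, 6, 5, so processing vertices in that order labels each vertex after all of its successors.
4: no outgoing edge → L
7: reaches L-position 4 → W
1: reaches L-position 4 → W
3: only reaches 1(W), 7(W), all W → L
2: reaches L-position 3 → W
6: reaches L-position 3 → W
5: reaches L-position 3 → W
The losing starting vertices are exactly the entries labelled L in this table (2 of them).

3, 4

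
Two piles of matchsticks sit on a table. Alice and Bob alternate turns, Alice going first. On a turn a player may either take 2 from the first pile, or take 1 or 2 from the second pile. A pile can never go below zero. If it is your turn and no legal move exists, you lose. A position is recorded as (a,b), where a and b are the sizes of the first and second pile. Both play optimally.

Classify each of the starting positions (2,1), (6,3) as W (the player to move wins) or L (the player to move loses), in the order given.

Work bottom-up. With no move the player to move loses. Otherwise the position is W if at least one move leads to an L position for the opponent, and L if every move leads to a W.
No move ever increases a pile, so every position that can arise here has a ≤ 6 and b ≤ 3; it is enough to label the cells with 0 ≤ a ≤ 6 and 0 ≤ b ≤ 3.
Every move lowers a or b (never raises either), so fill the grid row by row in increasing a, and left to right within a row: each cell's successors are then already labelled.
      b=0  b=1  b=2  b=3
a=0:    L    W    W    L
a=1:    L    W    W    L
a=2:    W    L    W    W
a=3:    W    L    W    W
a=4:    L    W    W    L
a=5:    L    W    W    L
a=6:    W    L    W    W
Cells with no legal move (terminal, hence L): (0,0), (1,0).
The remaining L cells, each justified by listing all of its moves:
(0,3): →(0,2)(W), (0,1)(W) — all W, so L
(1,3): →(1,2)(W), (1,1)(W) — all W, so L
(2,1): →(0,1)(W), (2,0)(W) — all W, so L
(3,1): →(1,1)(W), (3,0)(W) — all W, so L
(4,0): →(2,0)(W) only, which is W, so L
(4,3): →(2,3)(W), (4,2)(W), (4,1)(W) — all W, so L
(5,0): →(3,0)(W) only, which is W, so L
(5,3): →(3,3)(W), (5,2)(W), (5,1)(W) — all W, so L
(6,1): →(4,1)(W), (6,0)(W) — all W, so L
Every other cell has at least one move into one of the L cells above, so it is W.
(2,1): one of the L cells justified above, so L
(6,3): the move to (4,3) reaches an L cell, so W

(2,1): L, (6,3): W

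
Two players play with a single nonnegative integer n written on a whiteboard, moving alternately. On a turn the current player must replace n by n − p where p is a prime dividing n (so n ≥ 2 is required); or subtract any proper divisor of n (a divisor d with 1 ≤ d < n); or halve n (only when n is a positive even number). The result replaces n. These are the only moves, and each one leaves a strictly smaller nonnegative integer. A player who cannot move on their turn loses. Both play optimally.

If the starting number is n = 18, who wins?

The first player wins.

Classify positions by backward induction: terminal positions (no move available) are L. From any other position, the mover wins iff some move reaches an L.
n=0: no move → L
n=1: no move → L
n=2: reaches L-position 0 → W
n=3: reaches L-position 0 → W
n=4: only reaches 2(W), 3(W), all W → L
n=5: reaches L-position 0 → W
n=6: reaches L-position 4 → W
n=7: reaches L-position 0 → W
n=8: reaches L-position 4 → W
n=9: only reaches 6(W), 8(W), all W → L
n=10: reaches L-position 9 → W
n=11: reaches L-position 0 → W
n=12: reaches L-position 9 → W
n=13: reaches L-position 0 → W
n=14: only reaches 7(W), 12(W), 13(W), all W → L
n=15: reaches L-position 14 → W
n=16: reaches L-position 14 → W
n=17: reaches L-position 0 → W
n=18: reaches L-position 9 → W
The starting position 18 is W: the player to move should move to 9, handing over an L position.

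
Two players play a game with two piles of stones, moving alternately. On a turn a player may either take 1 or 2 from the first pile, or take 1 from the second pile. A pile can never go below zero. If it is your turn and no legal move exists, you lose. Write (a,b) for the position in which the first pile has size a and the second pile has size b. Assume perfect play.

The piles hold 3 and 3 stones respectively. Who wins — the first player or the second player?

The first player wins.

Build the W/L table. Terminal = L. A non-terminal position is W if it has a move to some L; otherwise it is L.
No move ever increases a pile, so every position that can arise here has a ≤ 3 and b ≤ 3; it is enough to label the cells with 0 ≤ a ≤ 3 and 0 ≤ b ≤ 3.
Every move lowers a or b (never raises either), so fill the grid row by row in increasing a, and left to right within a row: each cell's successors are then already labelled.
      b=0  b=1  b=2  b=3
a=0:    L    W    L    W
a=1:    W    L    W    L
a=2:    W    W    W    W
a=3:    L    W    L    W
Cells with no legal move (terminal, hence L): (0,0).
The remaining L cells, each justified by listing all of its moves:
(0,2): the only move is to (0,1)(W), a W ⇒ L
(1,1): moves to (0,1)(W), (1,0)(W); every one is W ⇒ L
(1,3): moves to (0,3)(W), (1,2)(W); every one is W ⇒ L
(3,0): moves to (2,0)(W), (1,0)(W); every one is W ⇒ L
(3,2): moves to (2,2)(W), (1,2)(W), (3,1)(W); every one is W ⇒ L
Every other cell has at least one move into one of the L cells above, so it is W.
From (3,3) the player to move can move to (1,3), reaching an L position.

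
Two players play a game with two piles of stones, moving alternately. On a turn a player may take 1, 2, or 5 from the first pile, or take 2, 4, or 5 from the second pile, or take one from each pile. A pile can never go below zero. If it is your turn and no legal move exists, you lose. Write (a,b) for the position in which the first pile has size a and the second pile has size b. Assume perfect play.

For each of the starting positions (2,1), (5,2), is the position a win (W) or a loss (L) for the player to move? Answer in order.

(2,1): W, (5,2): L

Positions with no move are L. A position that does have a move is losing for the player to move precisely when every available move leads to a winning position for the opponent. Fill in the labels:
No move ever increases a pile, so every position that can arise here has a ≤ 5 and b ≤ 2; it is enough to label the cells with 0 ≤ a ≤ 5 and 0 ≤ b ≤ 2.
Every move lowers a or b (never raises either), so fill the grid row by row in increasing a, and left to right within a row: each cell's successors are then already labelled.
      b=0  b=1  b=2
a=0:    L    L    W
a=1:    W    W    W
a=2:    W    W    L
a=3:    L    L    W
a=4:    W    W    W
a=5:    W    W    L
Cells with no legal move (terminal, hence L): (0,0), (0,1).
The remaining L cells, each justified by listing all of its moves:
(2,2): →(1,2)(W), (0,2)(W), (2,0)(W), (1,1)(W) — all W, so L
(3,0): →(2,0)(W), (1,0)(W) — all W, so L
(3,1): →(2,1)(W), (1,1)(W), (2,0)(W) — all W, so L
(5,2): →(4,2)(W), (3,2)(W), (0,2)(W), (5,0)(W), (4,1)(W) — all W, so L
Every other cell has at least one move into one of the L cells above, so it is W.
(2,1): the move to (0,1) reaches an L cell, so W
(5,2): one of the L cells justified above, so L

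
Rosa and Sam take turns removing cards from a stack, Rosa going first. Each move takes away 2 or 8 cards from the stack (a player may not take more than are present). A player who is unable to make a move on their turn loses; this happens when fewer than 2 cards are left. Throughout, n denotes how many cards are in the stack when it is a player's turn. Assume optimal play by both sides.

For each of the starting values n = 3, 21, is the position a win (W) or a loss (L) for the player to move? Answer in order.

Work bottom-up. With no move the player to move loses. Otherwise the position is W if at least one move leads to an L position for the opponent, and L if every move leads to a W.
n=0: no move → L
n=1: no move → L
n=2: reaches L-position 0 → W
n=3: reaches L-position 1 → W
n=4: only reaches 2(W), which is W → L
n=5: only reaches 3(W), which is W → L
n=6: reaches L-position 4 → W
n=7: reaches L-position 5 → W
n=8: reaches L-position 0 → W
n=9: reaches L-position 1 → W
n=10: only reaches 8(W), 2(W), all W → L
n=11: only reaches 9(W), 3(W), all W → L
n=12: reaches L-position 10 → W
n=13: reaches L-position 11 → W
n=14: only reaches 12(W), 6(W), all W → L
n=15: only reaches 13(W), 7(W), all W → L
n=16: reaches L-position 14 → W
n=17: reaches L-position 15 → W
n=18: reaches L-position 10 → W
n=19: reaches L-position 11 → W
n=20: only reaches 18(W), 12(W), all W → L
n=21: only reaches 19(W), 13(W), all W → L

3: W, 21: L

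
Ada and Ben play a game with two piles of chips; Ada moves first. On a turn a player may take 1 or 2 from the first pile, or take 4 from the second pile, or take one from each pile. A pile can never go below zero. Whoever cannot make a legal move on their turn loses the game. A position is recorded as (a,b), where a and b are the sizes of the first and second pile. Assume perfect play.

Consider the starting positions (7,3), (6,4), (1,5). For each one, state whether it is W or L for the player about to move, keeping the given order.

Classify positions by backward induction: terminal positions (no move available) are L. From any other position, the mover wins iff some move reaches an L.
No move ever increases a pile, so every position that can arise here has a ≤ 7 and b ≤ 5; it is enough to label the cells with 0 ≤ a ≤ 7 and 0 ≤ b ≤ 5.
Every move lowers a or b (never raises either), so fill the grid row by row in increasing a, and left to right within a row: each cell's successors are then already labelled.
      b=0  b=1  b=2  b=3  b=4  b=5
a=0:    L    L    L    L    W    W
a=1:    W    W    W    W    W    L
a=2:    W    W    W    W    L    W
a=3:    L    L    L    L    W    W
a=4:    W    W    W    W    W    L
a=5:    W    W    W    W    L    W
a=6:    L    L    L    L    W    W
a=7:    W    W    W    W    W    L
Cells with no legal move (terminal, hence L): (0,0), (0,1), (0,2), (0,3).
The remaining L cells, each justified by listing all of its moves:
(1,5): →(0,5)(W), (1,1)(W), (0,4)(W) — all W, so L
(2,4): →(1,4)(W), (0,4)(W), (2,0)(W), (1,3)(W) — all W, so L
(3,0): →(2,0)(W), (1,0)(W) — all W, so L
(3,1): →(2,1)(W), (1,1)(W), (2,0)(W) — all W, so L
(3,2): →(2,2)(W), (1,2)(W), (2,1)(W) — all W, so L
(3,3): →(2,3)(W), (1,3)(W), (2,2)(W) — all W, so L
(4,5): →(3,5)(W), (2,5)(W), (4,1)(W), (3,4)(W) — all W, so L
(5,4): →(4,4)(W), (3,4)(W), (5,0)(W), (4,3)(W) — all W, so L
(6,0): →(5,0)(W), (4,0)(W) — all W, so L
(6,1): →(5,1)(W), (4,1)(W), (5,0)(W) — all W, so L
(6,2): →(5,2)(W), (4,2)(W), (5,1)(W) — all W, so L
(6,3): →(5,3)(W), (4,3)(W), (5,2)(W) — all W, so L
(7,5): →(6,5)(W), (5,5)(W), (7,1)(W), (6,4)(W) — all W, so L
Every other cell has at least one move into one of the L cells above, so it is W.
(7,3): the move to (6,3) reaches an L cell, so W
(6,4): the move to (5,4) reaches an L cell, so W
(1,5): one of the L cells justified above, so L

(7,3): W, (6,4): W, (1,5): L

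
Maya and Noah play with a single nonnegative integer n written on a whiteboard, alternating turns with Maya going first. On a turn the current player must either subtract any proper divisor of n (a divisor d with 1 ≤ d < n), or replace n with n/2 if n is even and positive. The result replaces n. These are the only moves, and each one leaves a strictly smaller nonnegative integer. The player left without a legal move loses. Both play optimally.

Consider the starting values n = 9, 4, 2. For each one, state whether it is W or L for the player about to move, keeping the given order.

Build the W/L table. Terminal = L. A non-terminal position is W if it has a move to some L; otherwise it is L.
n=0: no move → L
n=1: no move → L
n=2: W (go to 1, an L position)
n=3: L (sole option 2(W) is W)
n=4: W (go to 3, an L position)
n=5: L (sole option 4(W) is W)
n=6: W (go to 3, an L position)
n=7: L (sole option 6(W) is W)
n=8: W (go to 7, an L position)
n=9: L (options 6(W), 8(W) are all W)

9: L, 4: W, 2: W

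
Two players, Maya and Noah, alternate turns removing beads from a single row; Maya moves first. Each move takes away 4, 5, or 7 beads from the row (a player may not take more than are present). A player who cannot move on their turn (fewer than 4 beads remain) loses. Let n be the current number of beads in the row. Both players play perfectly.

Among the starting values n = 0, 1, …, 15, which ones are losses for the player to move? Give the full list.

Work bottom-up. With no move the player to move loses. Otherwise the position is W if at least one move leads to an L position for the opponent, and L if every move leads to a W.
n=0: no move → L
n=1: no move → L
n=2: no move → L
n=3: no move → L
n=4: can move to 0, which is L ⇒ W
n=5: can move to 1, which is L ⇒ W
n=6: can move to 2, which is L ⇒ W
n=7: can move to 3, which is L ⇒ W
n=8: can move to 3, which is L ⇒ W
n=9: can move to 2, which is L ⇒ W
n=10: can move to 3, which is L ⇒ W
n=11: moves to 7(W), 6(W), 4(W); every one is W ⇒ L
n=12: moves to 8(W), 7(W), 5(W); every one is W ⇒ L
n=13: moves to 9(W), 8(W), 6(W); every one is W ⇒ L
n=14: moves to 10(W), 9(W), 7(W); every one is W ⇒ L
n=15: can move to 11, which is L ⇒ W
The losing starting values of n are exactly the entries labelled L in this table (8 of them).

0, 1, 2, 3, 11, 12, 13, 14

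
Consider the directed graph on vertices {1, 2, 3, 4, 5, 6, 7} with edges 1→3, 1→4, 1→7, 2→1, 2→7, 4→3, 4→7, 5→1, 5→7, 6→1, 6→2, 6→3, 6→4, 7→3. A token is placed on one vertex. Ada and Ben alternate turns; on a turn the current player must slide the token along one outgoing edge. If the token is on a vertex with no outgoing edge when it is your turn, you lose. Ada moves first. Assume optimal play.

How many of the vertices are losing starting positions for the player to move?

Build the W/L table. Terminal = L. A non-terminal position is W if it has a move to some L; otherwise it is L.
Every edge goes from a vertex to one that appears earlier in the order 3, 7, 4, 1, 2, 5, 6, so processing vertices in that order labels each vertex after all of its successors.
3: no outgoing edge → L
7: W (go to 3, an L position)
4: W (go to 3, an L position)
1: W (go to 3, an L position)
2: L (options 1(W), 7(W) are all W)
5: L (options 1(W), 7(W) are all W)
6: W (go to 2, an L position)
The L vertices are 2, 3, 5; that is 3 in all.

3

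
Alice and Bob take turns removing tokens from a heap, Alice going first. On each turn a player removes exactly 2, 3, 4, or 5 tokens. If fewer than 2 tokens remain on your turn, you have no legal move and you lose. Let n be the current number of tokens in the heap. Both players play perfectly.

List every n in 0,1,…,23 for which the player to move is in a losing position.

Work bottom-up. With no move the player to move loses. Otherwise the position is W if at least one move leads to an L position for the opponent, and L if every move leads to a W.
n=0: no move → L
n=1: no move → L
n=2: reaches L-position 0 → W
n=3: reaches L-position 1 → W
n=4: reaches L-position 1 → W
n=5: reaches L-position 1 → W
n=6: reaches L-position 1 → W
n=7: only reaches 5(W), 4(W), 3(W), 2(W), all W → L
n=8: only reaches 6(W), 5(W), 4(W), 3(W), all W → L
n=9: reaches L-position 7 → W
n=10: reaches L-position 8 → W
n=11: reaches L-position 8 → W
n=12: reaches L-position 8 → W
n=13: reaches L-position 8 → W
n=14: only reaches 12(W), 11(W), 10(W), 9(W), all W → L
n=15: only reaches 13(W), 12(W), 11(W), 10(W), all W → L
n=16: reaches L-position 14 → W
n=17: reaches L-position 15 → W
n=18: reaches L-position 15 → W
n=19: reaches L-position 15 → W
n=20: reaches L-position 15 → W
n=21: only reaches 19(W), 18(W), 17(W), 16(W), all W → L
n=22: only reaches 20(W), 19(W), 18(W), 17(W), all W → L
n=23: reaches L-position 21 → W
Reading off the rows marked L gives the requested list; there are 8 such values of n.

0, 1, 7, 8, 14, 15, 21, 22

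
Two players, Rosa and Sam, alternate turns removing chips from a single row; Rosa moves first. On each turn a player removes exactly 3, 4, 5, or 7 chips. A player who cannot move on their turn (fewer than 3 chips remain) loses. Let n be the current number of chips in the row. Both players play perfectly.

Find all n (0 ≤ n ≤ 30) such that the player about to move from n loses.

Work bottom-up. With no move the player to move loses. Otherwise the position is W if at least one move leads to an L position for the opponent, and L if every move leads to a W.
n=0: no move → L
n=1: no move → L
n=2: no move → L
n=3: can move to 0, which is L ⇒ W
n=4: can move to 1, which is L ⇒ W
n=5: can move to 2, which is L ⇒ W
n=6: can move to 2, which is L ⇒ W
n=7: can move to 2, which is L ⇒ W
n=8: can move to 1, which is L ⇒ W
n=9: can move to 2, which is L ⇒ W
n=10: moves to 7(W), 6(W), 5(W), 3(W); every one is W ⇒ L
n=11: moves to 8(W), 7(W), 6(W), 4(W); every one is W ⇒ L
n=12: moves to 9(W), 8(W), 7(W), 5(W); every one is W ⇒ L
n=13: can move to 10, which is L ⇒ W
n=14: can move to 11, which is L ⇒ W
n=15: can move to 12, which is L ⇒ W
n=16: can move to 12, which is L ⇒ W
n=17: can move to 12, which is L ⇒ W
n=18: can move to 11, which is L ⇒ W
n=19: can move to 12, which is L ⇒ W
n=20: moves to 17(W), 16(W), 15(W), 13(W); every one is W ⇒ L
n=21: moves to 18(W), 17(W), 16(W), 14(W); every one is W ⇒ L
n=22: moves to 19(W), 18(W), 17(W), 15(W); every one is W ⇒ L
n=23: can move to 20, which is L ⇒ W
n=24: can move to 21, which is L ⇒ W
n=25: can move to 22, which is L ⇒ W
n=26: can move to 22, which is L ⇒ W
n=27: can move to 22, which is L ⇒ W
n=28: can move to 21, which is L ⇒ W
n=29: can move to 22, which is L ⇒ W
n=30: moves to 27(W), 26(W), 25(W), 23(W); every one is W ⇒ L
Reading off the rows marked L gives the requested list; there are 10 such values of n.

0, 1, 2, 10, 11, 12, 20, 21, 22, 30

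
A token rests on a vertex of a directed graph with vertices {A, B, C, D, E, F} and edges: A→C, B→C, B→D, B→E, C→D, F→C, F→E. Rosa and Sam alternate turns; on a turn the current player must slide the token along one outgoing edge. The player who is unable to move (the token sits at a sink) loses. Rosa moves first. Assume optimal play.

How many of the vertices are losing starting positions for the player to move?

3

Use the standard recursion: the mover loses at a terminal position; elsewhere, the mover wins exactly when some move hands the opponent an L position.
Every edge goes from a vertex to one that appears earlier in the order E, D, C, A, B, F, so processing vertices in that order labels each vertex after all of its successors.
E: no outgoing edge → L
D: no outgoing edge → L
C: →D(L), so W
A: →C(W) only, which is W, so L
B: →D(L), so W
F: →E(L), so W
The L vertices are A, D, E; that is 3 in all.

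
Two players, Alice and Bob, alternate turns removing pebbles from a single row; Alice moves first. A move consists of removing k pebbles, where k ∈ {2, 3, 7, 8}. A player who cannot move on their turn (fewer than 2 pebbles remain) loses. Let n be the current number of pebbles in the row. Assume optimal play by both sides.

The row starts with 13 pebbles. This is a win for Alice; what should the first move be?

Remove 2, leaving 11.

Compute win/loss labels from the base case upward. A position with no move is L. Any other position is W if it can reach an L in one move, else L.
n=0: no move → L
n=1: no move → L
n=2: reaches L-position 0 → W
n=3: reaches L-position 1 → W
n=4: reaches L-position 1 → W
n=5: only reaches 3(W), 2(W), all W → L
n=6: only reaches 4(W), 3(W), all W → L
n=7: reaches L-position 5 → W
n=8: reaches L-position 6 → W
n=9: reaches L-position 6 → W
n=10: only reaches 8(W), 7(W), 3(W), 2(W), all W → L
n=11: only reaches 9(W), 8(W), 4(W), 3(W), all W → L
n=12: reaches L-position 10 → W
n=13: reaches L-position 11 → W
From 13, the L positions reachable in one move are: 11, 10, 6, 5. Any move reaching one of these is winning.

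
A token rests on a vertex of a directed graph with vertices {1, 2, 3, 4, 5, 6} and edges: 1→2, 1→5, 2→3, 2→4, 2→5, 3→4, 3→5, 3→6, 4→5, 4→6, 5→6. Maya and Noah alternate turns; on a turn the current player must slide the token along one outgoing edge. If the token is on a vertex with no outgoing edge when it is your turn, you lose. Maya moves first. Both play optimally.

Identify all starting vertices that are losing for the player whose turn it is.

2, 6

Work bottom-up. With no move the player to move loses. Otherwise the position is W if at least one move leads to an L position for the opponent, and L if every move leads to a W.
Every edge goes from a vertex to one that appears earlier in the order 6, 5, 4, 3, 2, 1, so processing vertices in that order labels each vertex after all of its successors.
6: no outgoing edge → L
5: W (go to 6, an L position)
4: W (go to 6, an L position)
3: W (go to 6, an L position)
2: L (options 3(W), 4(W), 5(W) are all W)
1: W (go to 2, an L position)
The losing starting vertices are exactly the entries labelled L in this table (2 of them).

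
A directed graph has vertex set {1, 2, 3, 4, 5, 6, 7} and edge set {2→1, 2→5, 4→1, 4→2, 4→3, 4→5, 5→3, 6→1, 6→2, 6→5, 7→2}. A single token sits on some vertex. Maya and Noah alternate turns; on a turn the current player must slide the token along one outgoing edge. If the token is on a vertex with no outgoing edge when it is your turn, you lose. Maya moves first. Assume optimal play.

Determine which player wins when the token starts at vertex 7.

Noah wins.

Label each position W (a win for the player to move) or L (a loss). A position with no legal move is L; any other position is W exactly when some move reaches an L, and L when every move reaches a W.
Every edge goes from a vertex to one that appears earlier in the order 3, 1, 5, 2, 4, 7, 6, so processing vertices in that order labels each vertex after all of its successors.
3: no outgoing edge → L
1: no outgoing edge → L
5: W (go to 3, an L position)
2: W (go to 1, an L position)
4: W (go to 1, an L position)
7: L (sole option 2(W) is W)
6: W (go to 1, an L position)
Every move from 7 reaches a W position, so the mover loses.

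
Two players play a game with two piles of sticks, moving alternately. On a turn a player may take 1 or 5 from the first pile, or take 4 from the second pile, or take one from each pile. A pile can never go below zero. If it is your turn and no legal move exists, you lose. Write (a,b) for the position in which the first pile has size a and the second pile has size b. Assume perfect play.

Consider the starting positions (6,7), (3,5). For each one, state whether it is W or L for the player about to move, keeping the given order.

(6,7): W, (3,5): L

Use the standard recursion: the mover loses at a terminal position; elsewhere, the mover wins exactly when some move hands the opponent an L position.
No move ever increases a pile, so every position that can arise here has a ≤ 6 and b ≤ 7; it is enough to label the cells with 0 ≤ a ≤ 6 and 0 ≤ b ≤ 7.
Every move lowers a or b (never raises either), so fill the grid row by row in increasing a, and left to right within a row: each cell's successors are then already labelled.
      b=0  b=1  b=2  b=3  b=4  b=5  b=6  b=7
a=0:    L    L    L    L    W    W    W    W
a=1:    W    W    W    W    W    L    L    L
a=2:    L    L    L    L    W    W    W    W
a=3:    W    W    W    W    W    L    L    L
a=4:    L    L    L    L    W    W    W    W
a=5:    W    W    W    W    W    L    L    L
a=6:    L    L    L    L    W    W    W    W
Cells with no legal move (terminal, hence L): (0,0), (0,1), (0,2), (0,3).
The remaining L cells, each justified by listing all of its moves:
(1,5): only reaches (0,5)(W), (1,1)(W), (0,4)(W), all W → L
(1,6): only reaches (0,6)(W), (1,2)(W), (0,5)(W), all W → L
(1,7): only reaches (0,7)(W), (1,3)(W), (0,6)(W), all W → L
(2,0): only reaches (1,0)(W), which is W → L
(2,1): only reaches (1,1)(W), (1,0)(W), all W → L
(2,2): only reaches (1,2)(W), (1,1)(W), all W → L
(2,3): only reaches (1,3)(W), (1,2)(W), all W → L
(3,5): only reaches (2,5)(W), (3,1)(W), (2,4)(W), all W → L
(3,6): only reaches (2,6)(W), (3,2)(W), (2,5)(W), all W → L
(3,7): only reaches (2,7)(W), (3,3)(W), (2,6)(W), all W → L
(4,0): only reaches (3,0)(W), which is W → L
(4,1): only reaches (3,1)(W), (3,0)(W), all W → L
(4,2): only reaches (3,2)(W), (3,1)(W), all W → L
(4,3): only reaches (3,3)(W), (3,2)(W), all W → L
(5,5): only reaches (4,5)(W), (0,5)(W), (5,1)(W), (4,4)(W), all W → L
(5,6): only reaches (4,6)(W), (0,6)(W), (5,2)(W), (4,5)(W), all W → L
(5,7): only reaches (4,7)(W), (0,7)(W), (5,3)(W), (4,6)(W), all W → L
(6,0): only reaches (5,0)(W), (1,0)(W), all W → L
(6,1): only reaches (5,1)(W), (1,1)(W), (5,0)(W), all W → L
(6,2): only reaches (5,2)(W), (1,2)(W), (5,1)(W), all W → L
(6,3): only reaches (5,3)(W), (1,3)(W), (5,2)(W), all W → L
Every other cell has at least one move into one of the L cells above, so it is W.
(6,7): the move to (5,7) reaches an L cell, so W
(3,5): one of the L cells justified above, so L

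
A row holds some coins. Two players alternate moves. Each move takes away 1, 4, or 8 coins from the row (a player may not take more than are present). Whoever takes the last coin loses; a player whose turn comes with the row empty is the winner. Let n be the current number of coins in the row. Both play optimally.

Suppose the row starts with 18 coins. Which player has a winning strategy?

Work bottom-up. With no move the player to move wins. Otherwise the position is W if at least one move leads to an L position for the opponent, and L if every move leads to a W.
n=0: no move; the opponent has just taken the last coin and therefore loses → W
n=1: L (sole option 0(W) is W)
n=2: W (go to 1, an L position)
n=3: L (sole option 2(W) is W)
n=4: W (go to 3, an L position)
n=5: W (go to 1, an L position)
n=6: L (options 5(W), 2(W) are all W)
n=7: W (go to 6, an L position)
n=8: L (options 7(W), 4(W), 0(W) are all W)
n=9: W (go to 8, an L position)
n=10: W (go to 6, an L position)
n=11: W (go to 3, an L position)
n=12: W (go to 8, an L position)
n=13: L (options 12(W), 9(W), 5(W) are all W)
n=14: W (go to 13, an L position)
n=15: L (options 14(W), 11(W), 7(W) are all W)
n=16: W (go to 15, an L position)
n=17: W (go to 13, an L position)
n=18: L (options 17(W), 14(W), 10(W) are all W)
Every move from 18 reaches a W position, so the mover loses.

The second player wins.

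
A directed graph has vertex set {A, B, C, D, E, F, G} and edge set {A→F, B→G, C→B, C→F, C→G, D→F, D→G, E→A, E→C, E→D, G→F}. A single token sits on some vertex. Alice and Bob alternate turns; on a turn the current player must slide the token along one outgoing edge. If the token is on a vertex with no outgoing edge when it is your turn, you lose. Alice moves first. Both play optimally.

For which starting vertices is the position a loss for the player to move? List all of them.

B, E, F

Label each position W (a win for the player to move) or L (a loss). A position with no legal move is L; any other position is W exactly when some move reaches an L, and L when every move reaches a W.
Every edge goes from a vertex to one that appears earlier in the order F, G, A, B, D, C, E, so processing vertices in that order labels each vertex after all of its successors.
F: no outgoing edge → L
G: W (go to F, an L position)
A: W (go to F, an L position)
B: L (sole option G(W) is W)
D: W (go to F, an L position)
C: W (go to B, an L position)
E: L (options C(W), D(W), A(W) are all W)
The losing starting vertices are exactly the entries labelled L in this table (3 of them).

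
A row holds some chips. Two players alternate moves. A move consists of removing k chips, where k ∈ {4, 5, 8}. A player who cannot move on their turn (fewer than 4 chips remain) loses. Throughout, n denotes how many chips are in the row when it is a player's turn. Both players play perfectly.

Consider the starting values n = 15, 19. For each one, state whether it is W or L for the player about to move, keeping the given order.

15: L, 19: W

Classify positions by backward induction: terminal positions (no move available) are L. From any other position, the mover wins iff some move reaches an L.
n=0: no move → L
n=1: no move → L
n=2: no move → L
n=3: no move → L
n=4: reaches L-position 0 → W
n=5: reaches L-position 1 → W
n=6: reaches L-position 2 → W
n=7: reaches L-position 3 → W
n=8: reaches L-position 3 → W
n=9: reaches L-position 1 → W
n=10: reaches L-position 2 → W
n=11: reaches L-position 3 → W
n=12: only reaches 8(W), 7(W), 4(W), all W → L
n=13: only reaches 9(W), 8(W), 5(W), all W → L
n=14: only reaches 10(W), 9(W), 6(W), all W → L
n=15: only reaches 11(W), 10(W), 7(W), all W → L
n=16: reaches L-position 12 → W
n=17: reaches L-position 13 → W
n=18: reaches L-position 14 → W
n=19: reaches L-position 15 → W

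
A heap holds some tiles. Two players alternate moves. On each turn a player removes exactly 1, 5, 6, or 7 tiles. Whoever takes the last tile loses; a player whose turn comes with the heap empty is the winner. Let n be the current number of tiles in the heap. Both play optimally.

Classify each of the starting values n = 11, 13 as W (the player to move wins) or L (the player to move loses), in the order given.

11: W, 13: L

Classify positions by backward induction: terminal positions (no move available) are W. From any other position, the mover wins iff some move reaches an L.
n=0: no move; the opponent has just taken the last tile and therefore loses → W
n=1: L (sole option 0(W) is W)
n=2: W (go to 1, an L position)
n=3: L (sole option 2(W) is W)
n=4: W (go to 3, an L position)
n=5: L (options 4(W), 0(W) are all W)
n=6: W (go to 5, an L position)
n=7: W (go to 1, an L position)
n=8: W (go to 3, an L position)
n=9: W (go to 3, an L position)
n=10: W (go to 5, an L position)
n=11: W (go to 5, an L position)
n=12: W (go to 5, an L position)
n=13: L (options 12(W), 8(W), 7(W), 6(W) are all W)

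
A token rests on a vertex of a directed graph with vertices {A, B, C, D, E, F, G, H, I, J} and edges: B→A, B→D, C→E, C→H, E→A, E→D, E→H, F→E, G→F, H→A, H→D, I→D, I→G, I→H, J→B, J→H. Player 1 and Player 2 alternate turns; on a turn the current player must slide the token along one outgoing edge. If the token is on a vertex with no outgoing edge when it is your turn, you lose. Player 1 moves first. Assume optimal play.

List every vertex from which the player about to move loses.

Use the standard recursion: the mover loses at a terminal position; elsewhere, the mover wins exactly when some move hands the opponent an L position.
Every edge goes from a vertex to one that appears earlier in the order D, A, H, B, E, F, G, J, C, I, so processing vertices in that order labels each vertex after all of its successors.
D: no outgoing edge → L
A: no outgoing edge → L
H: reaches L-position A → W
B: reaches L-position A → W
E: reaches L-position A → W
F: only reaches E(W), which is W → L
G: reaches L-position F → W
J: only reaches B(W), H(W), all W → L
C: only reaches E(W), H(W), all W → L
I: reaches L-position D → W
The losing starting vertices are exactly the entries labelled L in this table (5 of them).

A, C, D, F, J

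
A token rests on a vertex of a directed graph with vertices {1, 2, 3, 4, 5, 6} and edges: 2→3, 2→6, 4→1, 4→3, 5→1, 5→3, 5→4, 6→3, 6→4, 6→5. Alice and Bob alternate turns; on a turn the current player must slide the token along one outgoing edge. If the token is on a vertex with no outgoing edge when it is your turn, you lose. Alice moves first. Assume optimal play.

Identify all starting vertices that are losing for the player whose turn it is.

Build the W/L table. Terminal = L. A non-terminal position is W if it has a move to some L; otherwise it is L.
Every edge goes from a vertex to one that appears earlier in the order 1, 3, 4, 5, 6, 2, so processing vertices in that order labels each vertex after all of its successors.
1: no outgoing edge → L
3: no outgoing edge → L
4: reaches L-position 3 → W
5: reaches L-position 3 → W
6: reaches L-position 3 → W
2: reaches L-position 3 → W
Reading off the rows marked L gives the requested list; there are 2 such vertices.

1, 3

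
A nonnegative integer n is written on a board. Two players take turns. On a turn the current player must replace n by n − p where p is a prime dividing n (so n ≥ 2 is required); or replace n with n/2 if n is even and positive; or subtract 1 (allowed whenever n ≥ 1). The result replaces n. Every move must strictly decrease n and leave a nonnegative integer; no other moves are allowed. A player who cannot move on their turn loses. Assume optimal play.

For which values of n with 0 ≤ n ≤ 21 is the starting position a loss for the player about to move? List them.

0, 4, 9, 14, 20

Positions with no move are L. A position that does have a move is losing for the player to move precisely when every available move leads to a winning position for the opponent. Fill in the labels:
n=0: no move → L
n=1: W (go to 0, an L position)
n=2: W (go to 0, an L position)
n=3: W (go to 0, an L position)
n=4: L (options 2(W), 3(W) are all W)
n=5: W (go to 0, an L position)
n=6: W (go to 4, an L position)
n=7: W (go to 0, an L position)
n=8: W (go to 4, an L position)
n=9: L (options 6(W), 8(W) are all W)
n=10: W (go to 9, an L position)
n=11: W (go to 0, an L position)
n=12: W (go to 9, an L position)
n=13: W (go to 0, an L position)
n=14: L (options 7(W), 12(W), 13(W) are all W)
n=15: W (go to 14, an L position)
n=16: W (go to 14, an L position)
n=17: W (go to 0, an L position)
n=18: W (go to 9, an L position)
n=19: W (go to 0, an L position)
n=20: L (options 10(W), 15(W), 18(W), 19(W) are all W)
n=21: W (go to 14, an L position)
Reading off the rows marked L gives the requested list; there are 5 such values of n.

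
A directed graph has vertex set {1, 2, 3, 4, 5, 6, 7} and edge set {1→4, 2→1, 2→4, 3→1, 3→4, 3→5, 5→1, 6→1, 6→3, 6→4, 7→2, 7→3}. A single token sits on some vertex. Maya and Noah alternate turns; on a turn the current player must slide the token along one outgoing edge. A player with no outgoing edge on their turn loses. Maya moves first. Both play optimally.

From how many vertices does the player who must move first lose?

3

Positions with no move are L. A position that does have a move is losing for the player to move precisely when every available move leads to a winning position for the opponent. Fill in the labels:
Every edge goes from a vertex to one that appears earlier in the order 4, 1, 5, 3, 6, 2, 7, so processing vertices in that order labels each vertex after all of its successors.
4: no outgoing edge → L
1: →4(L), so W
5: →1(W) only, which is W, so L
3: →5(L), so W
6: →4(L), so W
2: →4(L), so W
7: →2(W), 3(W) — all W, so L
The L vertices are 4, 5, 7; that is 3 in all.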